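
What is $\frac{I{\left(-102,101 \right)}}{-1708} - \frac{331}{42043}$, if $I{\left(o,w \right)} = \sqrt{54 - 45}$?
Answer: $- \frac{691477}{71809444} \approx -0.0096293$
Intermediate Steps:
$I{\left(o,w \right)} = 3$ ($I{\left(o,w \right)} = \sqrt{9} = 3$)
$\frac{I{\left(-102,101 \right)}}{-1708} - \frac{331}{42043} = \frac{3}{-1708} - \frac{331}{42043} = 3 \left(- \frac{1}{1708}\right) - \frac{331}{42043} = - \frac{3}{1708} - \frac{331}{42043} = - \frac{691477}{71809444}$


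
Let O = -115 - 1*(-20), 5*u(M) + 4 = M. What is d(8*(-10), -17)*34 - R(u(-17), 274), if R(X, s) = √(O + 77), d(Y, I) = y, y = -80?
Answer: -2720 - 3*I*√2 ≈ -2720.0 - 4.2426*I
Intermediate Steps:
u(M) = -⅘ + M/5
O = -95 (O = -115 + 20 = -95)
d(Y, I) = -80
R(X, s) = 3*I*√2 (R(X, s) = √(-95 + 77) = √(-18) = 3*I*√2)
d(8*(-10), -17)*34 - R(u(-17), 274) = -80*34 - 3*I*√2 = -2720 - 3*I*√2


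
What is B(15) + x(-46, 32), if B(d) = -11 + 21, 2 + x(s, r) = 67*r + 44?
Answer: 2196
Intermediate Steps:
x(s, r) = 42 + 67*r (x(s, r) = -2 + (67*r + 44) = -2 + (44 + 67*r) = 42 + 67*r)
B(d) = 10
B(15) + x(-46, 32) = 10 + (42 + 67*32) = 10 + (42 + 2144) = 10 + 2186 = 2196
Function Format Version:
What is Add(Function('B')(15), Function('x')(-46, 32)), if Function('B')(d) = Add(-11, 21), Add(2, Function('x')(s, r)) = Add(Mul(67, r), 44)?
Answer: 2196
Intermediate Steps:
Function('x')(s, r) = Add(42, Mul(67, r)) (Function('x')(s, r) = Add(-2, Add(Mul(67, r), 44)) = Add(-2, Add(44, Mul(67, r))) = Add(42, Mul(67, r)))
Function('B')(d) = 10
Add(Function('B')(15), Function('x')(-46, 32)) = Add(10, Add(42, Mul(67, 32))) = Add(10, Add(42, 2144)) = Add(10, 2186) = 2196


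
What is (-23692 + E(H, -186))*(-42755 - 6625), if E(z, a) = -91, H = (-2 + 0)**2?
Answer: 1174404540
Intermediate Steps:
H = 4 (H = (-2)**2 = 4)
(-23692 + E(H, -186))*(-42755 - 6625) = (-23692 - 91)*(-42755 - 6625) = -23783*(-49380) = 1174404540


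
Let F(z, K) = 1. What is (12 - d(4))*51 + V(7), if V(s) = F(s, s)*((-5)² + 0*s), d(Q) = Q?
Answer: 433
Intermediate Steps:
V(s) = 25 (V(s) = 1*((-5)² + 0*s) = 1*(25 + 0) = 1*25 = 25)
(12 - d(4))*51 + V(7) = (12 - 1*4)*51 + 25 = (12 - 4)*51 + 25 = 8*51 + 25 = 408 + 25 = 433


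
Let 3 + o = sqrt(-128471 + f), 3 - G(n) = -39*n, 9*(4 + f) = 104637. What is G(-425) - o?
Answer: -16569 - 49*I*sqrt(438)/3 ≈ -16569.0 - 341.83*I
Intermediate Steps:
f = 34867/3 (f = -4 + (1/9)*104637 = -4 + 34879/3 = 34867/3 ≈ 11622.)
G(n) = 3 + 39*n (G(n) = 3 - (-39)*n = 3 + 39*n)
o = -3 + 49*I*sqrt(438)/3 (o = -3 + sqrt(-128471 + 34867/3) = -3 + sqrt(-350546/3) = -3 + 49*I*sqrt(438)/3 ≈ -3.0 + 341.83*I)
G(-425) - o = (3 + 39*(-425)) - (-3 + 49*I*sqrt(438)/3) = (3 - 16575) + (3 - 49*I*sqrt(438)/3) = -16572 + (3 - 49*I*sqrt(438)/3) = -16569 - 49*I*sqrt(438)/3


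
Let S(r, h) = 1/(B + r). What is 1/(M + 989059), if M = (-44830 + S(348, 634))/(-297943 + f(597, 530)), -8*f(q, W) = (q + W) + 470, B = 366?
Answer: 851495337/842179254552359 ≈ 1.0111e-6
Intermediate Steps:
S(r, h) = 1/(366 + r)
f(q, W) = -235/4 - W/8 - q/8 (f(q, W) = -((q + W) + 470)/8 = -((W + q) + 470)/8 = -(470 + W + q)/8 = -235/4 - W/8 - q/8)
M = 128034476/851495337 (M = (-44830 + 1/(366 + 348))/(-297943 + (-235/4 - ⅛*530 - ⅛*597)) = (-44830 + 1/714)/(-297943 + (-235/4 - 265/4 - 597/8)) = (-44830 + 1/714)/(-297943 - 1597/8) = -32008619/(714*(-2385141/8)) = -32008619/714*(-8/2385141) = 128034476/851495337 ≈ 0.15036)
1/(M + 989059) = 1/(128034476/851495337 + 989059) = 1/(842179254552359/851495337) = 851495337/842179254552359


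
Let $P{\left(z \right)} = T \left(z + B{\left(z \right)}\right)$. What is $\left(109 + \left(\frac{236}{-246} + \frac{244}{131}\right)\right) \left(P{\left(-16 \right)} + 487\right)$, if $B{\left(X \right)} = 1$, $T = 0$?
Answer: $\frac{862414177}{16113} \approx 53523.0$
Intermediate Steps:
$P{\left(z \right)} = 0$ ($P{\left(z \right)} = 0 \left(z + 1\right) = 0 \left(1 + z\right) = 0$)
$\left(109 + \left(\frac{236}{-246} + \frac{244}{131}\right)\right) \left(P{\left(-16 \right)} + 487\right) = \left(109 + \left(\frac{236}{-246} + \frac{244}{131}\right)\right) \left(0 + 487\right) = \left(109 + \left(236 \left(- \frac{1}{246}\right) + 244 \cdot \frac{1}{131}\right)\right) 487 = \left(109 + \left(- \frac{118}{123} + \frac{244}{131}\right)\right) 487 = \left(109 + \frac{14554}{16113}\right) 487 = \frac{1770871}{16113} \cdot 487 = \frac{862414177}{16113}$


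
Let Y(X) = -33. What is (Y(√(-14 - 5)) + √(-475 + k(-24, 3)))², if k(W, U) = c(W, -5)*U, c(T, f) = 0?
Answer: 614 - 330*I*√19 ≈ 614.0 - 1438.4*I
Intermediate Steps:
k(W, U) = 0 (k(W, U) = 0*U = 0)
(Y(√(-14 - 5)) + √(-475 + k(-24, 3)))² = (-33 + √(-475 + 0))² = (-33 + √(-475))² = (-33 + 5*I*√19)²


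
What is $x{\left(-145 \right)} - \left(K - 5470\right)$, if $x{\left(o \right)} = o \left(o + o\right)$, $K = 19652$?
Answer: $27868$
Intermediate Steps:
$x{\left(o \right)} = 2 o^{2}$ ($x{\left(o \right)} = o 2 o = 2 o^{2}$)
$x{\left(-145 \right)} - \left(K - 5470\right) = 2 \left(-145\right)^{2} - \left(19652 - 5470\right) = 2 \cdot 21025 - 14182 = 42050 - 14182 = 27868$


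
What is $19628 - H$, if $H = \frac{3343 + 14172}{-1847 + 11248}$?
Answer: $\frac{184505313}{9401} \approx 19626.0$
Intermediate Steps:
$H = \frac{17515}{9401} \approx 1.8631$
$19628 - H = 19628 - \frac{17515}{9401} = \frac{184505313}{9401}$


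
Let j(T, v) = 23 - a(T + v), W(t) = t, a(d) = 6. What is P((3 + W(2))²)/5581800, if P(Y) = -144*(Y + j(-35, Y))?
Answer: -12/11075 ≈ -0.0010835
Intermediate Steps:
j(T, v) = 17 (j(T, v) = 23 - 1*6 = 23 - 6 = 17)
P(Y) = -2448 - 144*Y (P(Y) = -144*(Y + 17) = -144*(17 + Y) = -2448 - 144*Y)
P((3 + W(2))²)/5581800 = (-2448 - 144*(3 + 2)²)/5581800 = (-2448 - 144*5²)*(1/5581800) = (-2448 - 144*25)*(1/5581800) = (-2448 - 3600)*(1/5581800) = -6048*1/5581800 = -12/11075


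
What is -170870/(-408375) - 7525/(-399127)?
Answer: 14254370473/32598697725 ≈ 0.43727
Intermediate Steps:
-170870/(-408375) - 7525/(-399127) = -170870*(-1/408375) - 7525*(-1/399127) = 34174/81675 + 7525/399127 = 14254370473/32598697725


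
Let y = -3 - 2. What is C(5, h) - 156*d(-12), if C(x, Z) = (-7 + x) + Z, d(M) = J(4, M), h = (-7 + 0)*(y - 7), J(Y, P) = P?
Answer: 1954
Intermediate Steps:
y = -5
h = 84 (h = (-7 + 0)*(-5 - 7) = -7*(-12) = 84)
d(M) = M
C(x, Z) = -7 + Z + x
C(5, h) - 156*d(-12) = (-7 + 84 + 5) - 156*(-12) = 82 + 1872 = 1954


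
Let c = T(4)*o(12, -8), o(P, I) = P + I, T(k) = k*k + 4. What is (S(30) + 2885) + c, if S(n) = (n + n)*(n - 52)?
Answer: 1645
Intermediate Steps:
T(k) = 4 + k² (T(k) = k² + 4 = 4 + k²)
o(P, I) = I + P
c = 80 (c = (4 + 4²)*(-8 + 12) = (4 + 16)*4 = 20*4 = 80)
S(n) = 2*n*(-52 + n) (S(n) = (2*n)*(-52 + n) = 2*n*(-52 + n))
(S(30) + 2885) + c = (2*30*(-52 + 30) + 2885) + 80 = (2*30*(-22) + 2885) + 80 = (-1320 + 2885) + 80 = 1565 + 80 = 1645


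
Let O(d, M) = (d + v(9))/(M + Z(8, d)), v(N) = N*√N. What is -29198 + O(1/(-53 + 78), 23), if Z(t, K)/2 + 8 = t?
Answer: -16788174/575 ≈ -29197.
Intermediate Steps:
v(N) = N^(3/2)
Z(t, K) = -16 + 2*t
O(d, M) = (27 + d)/M (O(d, M) = (d + 9^(3/2))/(M + (-16 + 2*8)) = (d + 27)/(M + (-16 + 16)) = (27 + d)/(M + 0) = (27 + d)/M)
-29198 + O(1/(-53 + 78), 23) = -29198 + (27 + 1/(-53 + 78))/23 = -29198 + (27 + 1/25)/23 = -29198 + (1/23)*(676/25) = -29198 + 676/575 = -16788174/575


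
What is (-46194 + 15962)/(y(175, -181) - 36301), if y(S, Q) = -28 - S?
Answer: 3779/4563 ≈ 0.82818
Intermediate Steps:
(-46194 + 15962)/(y(175, -181) - 36301) = (-46194 + 15962)/((-28 - 1*175) - 36301) = -30232/((-28 - 175) - 36301) = -30232/(-203 - 36301) = -30232/(-36504) = -30232*(-1/36504) = 3779/4563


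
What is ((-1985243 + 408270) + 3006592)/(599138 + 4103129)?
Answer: 1429619/4702267 ≈ 0.30403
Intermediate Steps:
((-1985243 + 408270) + 3006592)/(599138 + 4103129) = (-1576973 + 3006592)/4702267 = 1429619*(1/4702267) = 1429619/4702267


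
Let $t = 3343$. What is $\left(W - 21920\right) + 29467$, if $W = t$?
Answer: $10890$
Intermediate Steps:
$W = 3343$
$\left(W - 21920\right) + 29467 = \left(3343 - 21920\right) + 29467 = -18577 + 29467 = 10890$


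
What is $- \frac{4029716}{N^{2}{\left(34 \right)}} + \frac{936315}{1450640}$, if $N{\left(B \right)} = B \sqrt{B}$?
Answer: $- \frac{145221657337}{1425398864} \approx -101.88$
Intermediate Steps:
$N{\left(B \right)} = B^{\frac{3}{2}}$
$- \frac{4029716}{N^{2}{\left(34 \right)}} + \frac{936315}{1450640} = - \frac{4029716}{\left(34^{\frac{3}{2}}\right)^{2}} + \frac{936315}{1450640} = - \frac{4029716}{\left(34 \sqrt{34}\right)^{2}} + 936315 \cdot \frac{1}{1450640} = - \frac{4029716}{39304} + \frac{187263}{290128} = \left(-4029716\right) \frac{1}{39304} + \frac{187263}{290128} = - \frac{1007429}{9826} + \frac{187263}{290128} = - \frac{145221657337}{1425398864}$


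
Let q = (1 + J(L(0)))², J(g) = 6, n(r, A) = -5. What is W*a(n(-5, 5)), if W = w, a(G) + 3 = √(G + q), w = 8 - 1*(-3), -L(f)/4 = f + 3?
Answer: -33 + 22*√11 ≈ 39.966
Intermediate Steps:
L(f) = -12 - 4*f (L(f) = -4*(f + 3) = -4*(3 + f) = -12 - 4*f)
q = 49 (q = (1 + 6)² = 7² = 49)
w = 11 (w = 8 + 3 = 11)
a(G) = -3 + √(49 + G) (a(G) = -3 + √(G + 49) = -3 + √(49 + G))
W = 11
W*a(n(-5, 5)) = 11*(-3 + √(49 - 5)) = 11*(-3 + √44) = 11*(-3 + 2*√11) = -33 + 22*√11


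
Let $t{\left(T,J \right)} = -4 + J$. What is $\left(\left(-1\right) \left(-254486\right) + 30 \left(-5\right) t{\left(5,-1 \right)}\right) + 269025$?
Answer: $524261$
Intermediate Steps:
$\left(\left(-1\right) \left(-254486\right) + 30 \left(-5\right) t{\left(5,-1 \right)}\right) + 269025 = \left(\left(-1\right) \left(-254486\right) + 30 \left(-5\right) \left(-4 - 1\right)\right) + 269025 = \left(254486 - -750\right) + 269025 = \left(254486 + 750\right) + 269025 = 255236 + 269025 = 524261$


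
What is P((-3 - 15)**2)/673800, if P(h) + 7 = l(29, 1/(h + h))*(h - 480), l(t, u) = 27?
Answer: -4219/673800 ≈ -0.0062615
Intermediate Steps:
P(h) = -12967 + 27*h (P(h) = -7 + 27*(h - 480) = -7 + 27*(-480 + h) = -7 + (-12960 + 27*h) = -12967 + 27*h)
P((-3 - 15)**2)/673800 = (-12967 + 27*(-3 - 15)**2)/673800 = (-12967 + 27*(-18)**2)*(1/673800) = (-12967 + 27*324)*(1/673800) = (-12967 + 8748)*(1/673800) = -4219*1/673800 = -4219/673800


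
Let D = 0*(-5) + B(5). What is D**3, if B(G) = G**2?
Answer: 15625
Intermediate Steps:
D = 25 (D = 0*(-5) + 5**2 = 0 + 25 = 25)
D**3 = 25**3 = 15625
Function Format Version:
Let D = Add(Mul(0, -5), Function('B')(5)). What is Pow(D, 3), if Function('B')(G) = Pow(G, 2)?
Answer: 15625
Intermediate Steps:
D = 25 (D = Add(Mul(0, -5), Pow(5, 2)) = Add(0, 25) = 25)
Pow(D, 3) = Pow(25, 3) = 15625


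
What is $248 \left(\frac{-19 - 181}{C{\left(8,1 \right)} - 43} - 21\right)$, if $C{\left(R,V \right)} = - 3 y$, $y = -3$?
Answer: $- \frac{63736}{17} \approx -3749.2$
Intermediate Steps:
$C{\left(R,V \right)} = 9$ ($C{\left(R,V \right)} = \left(-3\right) \left(-3\right) = 9$)
$248 \left(\frac{-19 - 181}{C{\left(8,1 \right)} - 43} - 21\right) = 248 \left(\frac{-19 - 181}{9 - 43} - 21\right) = 248 \left(- \frac{200}{-34} - 21\right) = 248 \left(\left(-200\right) \left(- \frac{1}{34}\right) - 21\right) = 248 \left(\frac{100}{17} - 21\right) = 248 \left(- \frac{257}{17}\right) = - \frac{63736}{17}$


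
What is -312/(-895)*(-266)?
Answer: -82992/895 ≈ -92.729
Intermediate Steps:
-312/(-895)*(-266) = -312*(-1/895)*(-266) = (312/895)*(-266) = -82992/895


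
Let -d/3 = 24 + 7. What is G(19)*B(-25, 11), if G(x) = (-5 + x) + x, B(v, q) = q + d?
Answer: -2706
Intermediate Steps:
d = -93 (d = -3*(24 + 7) = -3*31 = -93)
B(v, q) = -93 + q (B(v, q) = q - 93 = -93 + q)
G(x) = -5 + 2*x
G(19)*B(-25, 11) = (-5 + 2*19)*(-93 + 11) = (-5 + 38)*(-82) = 33*(-82) = -2706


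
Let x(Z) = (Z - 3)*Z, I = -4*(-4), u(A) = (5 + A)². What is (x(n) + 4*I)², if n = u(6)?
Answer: 205692964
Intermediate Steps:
I = 16
n = 121 (n = (5 + 6)² = 11² = 121)
x(Z) = Z*(-3 + Z) (x(Z) = (-3 + Z)*Z = Z*(-3 + Z))
(x(n) + 4*I)² = (121*(-3 + 121) + 4*16)² = (121*118 + 64)² = (14278 + 64)² = 14342² = 205692964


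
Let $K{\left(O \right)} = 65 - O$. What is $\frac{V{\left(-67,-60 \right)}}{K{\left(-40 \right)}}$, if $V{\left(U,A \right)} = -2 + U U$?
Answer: $\frac{641}{15} \approx 42.733$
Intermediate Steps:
$V{\left(U,A \right)} = -2 + U^{2}$
$\frac{V{\left(-67,-60 \right)}}{K{\left(-40 \right)}} = \frac{-2 + \left(-67\right)^{2}}{65 - -40} = \frac{-2 + 4489}{65 + 40} = \frac{4487}{105} = 4487 \cdot \frac{1}{105} = \frac{641}{15}$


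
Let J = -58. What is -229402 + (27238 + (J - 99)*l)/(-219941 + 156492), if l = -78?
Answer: -14555366982/63449 ≈ -2.2940e+5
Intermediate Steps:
-229402 + (27238 + (J - 99)*l)/(-219941 + 156492) = -229402 + (27238 + (-58 - 99)*(-78))/(-219941 + 156492) = -229402 + (27238 - 157*(-78))/(-63449) = -229402 + (27238 + 12246)*(-1/63449) = -229402 + 39484*(-1/63449) = -229402 - 39484/63449 = -14555366982/63449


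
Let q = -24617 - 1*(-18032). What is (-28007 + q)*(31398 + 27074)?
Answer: -2022663424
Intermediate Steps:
q = -6585 (q = -24617 + 18032 = -6585)
(-28007 + q)*(31398 + 27074) = (-28007 - 6585)*(31398 + 27074) = -34592*58472 = -2022663424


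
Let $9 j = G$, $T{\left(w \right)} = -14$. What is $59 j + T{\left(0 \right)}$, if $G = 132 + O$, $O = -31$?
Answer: $\frac{5833}{9} \approx 648.11$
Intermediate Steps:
$G = 101$ ($G = 132 - 31 = 101$)
$j = \frac{101}{9}$ ($j = \frac{1}{9} \cdot 101 = \frac{101}{9} \approx 11.222$)
$59 j + T{\left(0 \right)} = 59 \cdot \frac{101}{9} - 14 = \frac{5959}{9} - 14 = \frac{5833}{9}$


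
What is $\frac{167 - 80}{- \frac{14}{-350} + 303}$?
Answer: $\frac{2175}{7576} \approx 0.28709$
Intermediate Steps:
$\frac{167 - 80}{- \frac{14}{-350} + 303} = \frac{87}{\left(-14\right) \left(- \frac{1}{350}\right) + 303} = \frac{87}{\frac{1}{25} + 303} = \frac{87}{\frac{7576}{25}} = 87 \cdot \frac{25}{7576} = \frac{2175}{7576}$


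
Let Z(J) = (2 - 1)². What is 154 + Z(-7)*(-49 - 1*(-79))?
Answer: 184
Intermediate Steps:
Z(J) = 1 (Z(J) = 1² = 1)
154 + Z(-7)*(-49 - 1*(-79)) = 154 + 1*(-49 - 1*(-79)) = 154 + 1*(-49 + 79) = 154 + 1*30 = 154 + 30 = 184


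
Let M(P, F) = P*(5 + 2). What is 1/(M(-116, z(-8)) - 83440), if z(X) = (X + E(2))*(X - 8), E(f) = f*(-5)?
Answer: -1/84252 ≈ -1.1869e-5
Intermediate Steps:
E(f) = -5*f
z(X) = (-10 + X)*(-8 + X) (z(X) = (X - 5*2)*(X - 8) = (X - 10)*(-8 + X) = (-10 + X)*(-8 + X))
M(P, F) = 7*P (M(P, F) = P*7 = 7*P)
1/(M(-116, z(-8)) - 83440) = 1/(7*(-116) - 83440) = 1/(-812 - 83440) = 1/(-84252) = -1/84252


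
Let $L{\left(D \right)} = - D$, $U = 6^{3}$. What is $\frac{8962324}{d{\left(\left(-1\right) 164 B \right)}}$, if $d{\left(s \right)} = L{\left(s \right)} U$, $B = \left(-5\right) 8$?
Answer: $- \frac{2240581}{354240} \approx -6.325$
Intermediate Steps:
$B = -40$
$U = 216$
$d{\left(s \right)} = - 216 s$ ($d{\left(s \right)} = - s 216 = - 216 s$)
$\frac{8962324}{d{\left(\left(-1\right) 164 B \right)}} = \frac{8962324}{\left(-216\right) \left(-1\right) 164 \left(-40\right)} = \frac{8962324}{\left(-216\right) \left(\left(-164\right) \left(-40\right)\right)} = \frac{8962324}{\left(-216\right) 6560} = \frac{8962324}{-1416960} = 8962324 \left(- \frac{1}{1416960}\right) = - \frac{2240581}{354240}$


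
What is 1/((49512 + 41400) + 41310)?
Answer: 1/132222 ≈ 7.5630e-6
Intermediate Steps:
1/((49512 + 41400) + 41310) = 1/(90912 + 41310) = 1/132222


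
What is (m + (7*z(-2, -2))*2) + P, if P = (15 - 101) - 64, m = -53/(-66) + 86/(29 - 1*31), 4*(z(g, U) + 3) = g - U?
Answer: -15457/66 ≈ -234.20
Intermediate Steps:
z(g, U) = -3 - U/4 + g/4 (z(g, U) = -3 + (g - U)/4 = -3 + (-U/4 + g/4) = -3 - U/4 + g/4)
m = -2785/66 (m = -53*(-1/66) + 86/(29 - 31) = 53/66 + 86/(-2) = 53/66 + 86*(-½) = 53/66 - 43 = -2785/66 ≈ -42.197)
P = -150 (P = -86 - 64 = -150)
(m + (7*z(-2, -2))*2) + P = (-2785/66 + (7*(-3 - ¼*(-2) + (¼)*(-2)))*2) - 150 = (-2785/66 + (7*(-3 + ½ - ½))*2) - 150 = (-2785/66 + (7*(-3))*2) - 150 = (-2785/66 - 21*2) - 150 = (-2785/66 - 42) - 150 = -5557/66 - 150 = -15457/66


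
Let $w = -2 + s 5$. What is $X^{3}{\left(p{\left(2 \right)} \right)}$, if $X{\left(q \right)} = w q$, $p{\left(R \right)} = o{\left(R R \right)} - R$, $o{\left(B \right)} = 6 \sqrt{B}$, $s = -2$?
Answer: $-1728000$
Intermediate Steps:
$w = -12$ ($w = -2 - 10 = -12$)
$p{\left(R \right)} = - R + 6 \sqrt{R^{2}}$ ($p{\left(R \right)} = 6 \sqrt{R R} - R = 6 \sqrt{R^{2}} - R = - R + 6 \sqrt{R^{2}}$)
$X{\left(q \right)} = - 12 q$
$X^{3}{\left(p{\left(2 \right)} \right)} = \left(- 12 \left(\left(-1\right) 2 + 6 \sqrt{2^{2}}\right)\right)^{3} = \left(- 12 \left(-2 + 6 \sqrt{4}\right)\right)^{3} = \left(- 12 \left(-2 + 6 \cdot 2\right)\right)^{3} = \left(- 12 \left(-2 + 12\right)\right)^{3} = \left(\left(-12\right) 10\right)^{3} = \left(-120\right)^{3} = -1728000$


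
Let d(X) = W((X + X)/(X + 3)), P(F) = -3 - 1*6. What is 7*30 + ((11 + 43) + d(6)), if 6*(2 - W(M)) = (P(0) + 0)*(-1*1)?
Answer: 529/2 ≈ 264.50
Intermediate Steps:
P(F) = -9 (P(F) = -3 - 6 = -9)
W(M) = ½ (W(M) = 2 - (-9 + 0)*(-1*1)/6 = 2 - (-3)*(-1)/2 = 2 - ⅙*9 = 2 - 3/2 = ½)
d(X) = ½
7*30 + ((11 + 43) + d(6)) = 7*30 + ((11 + 43) + ½) = 210 + (54 + ½) = 210 + 109/2 = 529/2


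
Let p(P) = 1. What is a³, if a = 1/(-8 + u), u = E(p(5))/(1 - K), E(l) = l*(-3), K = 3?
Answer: -8/2197 ≈ -0.0036413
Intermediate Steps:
E(l) = -3*l
u = 3/2 (u = (-3*1)/(1 - 1*3) = -3/(1 - 3) = -3/(-2) = -3*(-½) = 3/2 ≈ 1.5000)
a = -2/13 (a = 1/(-8 + 3/2) = 1/(-13/2) = -2/13 ≈ -0.15385)
a³ = (-2/13)³ = -8/2197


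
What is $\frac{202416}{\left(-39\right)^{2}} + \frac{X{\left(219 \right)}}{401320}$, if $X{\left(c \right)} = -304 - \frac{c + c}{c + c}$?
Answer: $\frac{5415541681}{40693848} \approx 133.08$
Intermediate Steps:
$X{\left(c \right)} = -305$ ($X{\left(c \right)} = -304 - \frac{2 c}{2 c} = -304 - 2 c \frac{1}{2 c} = -304 - 1 = -305$)
$\frac{202416}{\left(-39\right)^{2}} + \frac{X{\left(219 \right)}}{401320} = \frac{202416}{\left(-39\right)^{2}} - \frac{305}{401320} = \frac{202416}{1521} - \frac{61}{80264} = 202416 \cdot \frac{1}{1521} - \frac{61}{80264} = \frac{67472}{507} - \frac{61}{80264} = \frac{5415541681}{40693848}$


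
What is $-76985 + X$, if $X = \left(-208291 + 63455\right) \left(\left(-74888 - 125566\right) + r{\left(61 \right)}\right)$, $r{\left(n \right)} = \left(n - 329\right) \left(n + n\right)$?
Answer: $33768436415$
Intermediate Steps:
$r{\left(n \right)} = 2 n \left(-329 + n\right)$ ($r{\left(n \right)} = \left(-329 + n\right) 2 n = 2 n \left(-329 + n\right)$)
$X = 33768513400$ ($X = \left(-208291 + 63455\right) \left(\left(-74888 - 125566\right) + 2 \cdot 61 \left(-329 + 61\right)\right) = - 144836 \left(\left(-74888 - 125566\right) + 2 \cdot 61 \left(-268\right)\right) = - 144836 \left(-200454 - 32696\right) = \left(-144836\right) \left(-233150\right) = 33768513400$)
$-76985 + X = -76985 + 33768513400 = 33768436415$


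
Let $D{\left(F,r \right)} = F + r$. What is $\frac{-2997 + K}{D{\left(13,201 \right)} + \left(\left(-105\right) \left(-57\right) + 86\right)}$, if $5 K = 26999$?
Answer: $\frac{12014}{31425} \approx 0.38231$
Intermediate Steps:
$K = \frac{26999}{5}$ ($K = \frac{1}{5} \cdot 26999 = \frac{26999}{5} \approx 5399.8$)
$\frac{-2997 + K}{D{\left(13,201 \right)} + \left(\left(-105\right) \left(-57\right) + 86\right)} = \frac{-2997 + \frac{26999}{5}}{\left(13 + 201\right) + \left(\left(-105\right) \left(-57\right) + 86\right)} = \frac{12014}{5 \left(214 + \left(5985 + 86\right)\right)} = \frac{12014}{5 \left(214 + 6071\right)} = \frac{12014}{5 \cdot 6285} = \frac{12014}{5} \cdot \frac{1}{6285} = \frac{12014}{31425}$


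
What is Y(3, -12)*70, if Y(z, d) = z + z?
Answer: 420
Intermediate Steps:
Y(z, d) = 2*z
Y(3, -12)*70 = (2*3)*70 = 6*70 = 420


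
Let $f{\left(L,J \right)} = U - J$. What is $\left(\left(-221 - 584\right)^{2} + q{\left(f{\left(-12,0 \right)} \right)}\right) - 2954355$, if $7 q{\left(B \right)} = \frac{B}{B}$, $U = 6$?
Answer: $- \frac{16144309}{7} \approx -2.3063 \cdot 10^{6}$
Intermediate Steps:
$f{\left(L,J \right)} = 6 - J$
$q{\left(B \right)} = \frac{1}{7}$ ($q{\left(B \right)} = \frac{B \frac{1}{B}}{7} = \frac{1}{7} \cdot 1 = \frac{1}{7}$)
$\left(\left(-221 - 584\right)^{2} + q{\left(f{\left(-12,0 \right)} \right)}\right) - 2954355 = \left(\left(-221 - 584\right)^{2} + \frac{1}{7}\right) - 2954355 = \left(\left(-805\right)^{2} + \frac{1}{7}\right) - 2954355 = \left(648025 + \frac{1}{7}\right) - 2954355 = \frac{4536176}{7} - 2954355 = - \frac{16144309}{7}$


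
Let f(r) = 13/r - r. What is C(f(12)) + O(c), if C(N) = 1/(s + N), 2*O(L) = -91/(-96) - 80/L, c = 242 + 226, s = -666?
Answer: 23539951/60825024 ≈ 0.38701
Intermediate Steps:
f(r) = -r + 13/r
c = 468
O(L) = 91/192 - 40/L (O(L) = (-91/(-96) - 80/L)/2 = (-91*(-1/96) - 80/L)/2 = (91/96 - 80/L)/2 = 91/192 - 40/L)
C(N) = 1/(-666 + N)
C(f(12)) + O(c) = 1/(-666 + (-1*12 + 13/12)) + (91/192 - 40/468) = 1/(-666 + (-12 + 13*(1/12))) + (91/192 - 40*1/468) = 1/(-666 + (-12 + 13/12)) + (91/192 - 10/117) = 1/(-666 - 131/12) + 2909/7488 = 1/(-8123/12) + 2909/7488 = -12/8123 + 2909/7488 = 23539951/60825024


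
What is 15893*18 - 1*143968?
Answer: 142106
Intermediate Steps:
15893*18 - 1*143968 = 286074 - 143968 = 142106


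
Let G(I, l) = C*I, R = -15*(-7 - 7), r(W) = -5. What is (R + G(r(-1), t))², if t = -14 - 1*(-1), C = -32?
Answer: 136900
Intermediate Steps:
R = 210 (R = -15*(-14) = 210)
t = -13 (t = -14 + 1 = -13)
G(I, l) = -32*I
(R + G(r(-1), t))² = (210 - 32*(-5))² = (210 + 160)² = 370² = 136900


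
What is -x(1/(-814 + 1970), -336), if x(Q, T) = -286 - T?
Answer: -50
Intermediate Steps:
-x(1/(-814 + 1970), -336) = -(-286 - 1*(-336)) = -(-286 + 336) = -1*50 = -50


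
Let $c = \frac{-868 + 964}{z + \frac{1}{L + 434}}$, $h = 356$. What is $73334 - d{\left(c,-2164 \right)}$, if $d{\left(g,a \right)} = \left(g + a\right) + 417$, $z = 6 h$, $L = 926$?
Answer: $\frac{218107246281}{2904961} \approx 75081.0$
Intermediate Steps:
$z = 2136$ ($z = 6 \cdot 356 = 2136$)
$c = \frac{130560}{2904961}$ ($c = \frac{-868 + 964}{2136 + \frac{1}{926 + 434}} = \frac{96}{2136 + \frac{1}{1360}} = \frac{96}{\frac{2904961}{1360}} = 96 \cdot \frac{1360}{2904961} = \frac{130560}{2904961} \approx 0.044944$)
$d{\left(g,a \right)} = 417 + a + g$ ($d{\left(g,a \right)} = \left(a + g\right) + 417 = 417 + a + g$)
$73334 - d{\left(c,-2164 \right)} = 73334 - \left(417 - 2164 + \frac{130560}{2904961}\right) = 73334 - - \frac{5074836307}{2904961} = 73334 + \frac{5074836307}{2904961} = \frac{218107246281}{2904961}$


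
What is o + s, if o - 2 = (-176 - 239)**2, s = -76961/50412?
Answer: 8682230563/50412 ≈ 1.7223e+5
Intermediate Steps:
s = -76961/50412 (s = -76961*1/50412 = -76961/50412 ≈ -1.5266)
o = 172227 (o = 2 + (-176 - 239)**2 = 2 + (-415)**2 = 2 + 172225 = 172227)
o + s = 172227 - 76961/50412 = 8682230563/50412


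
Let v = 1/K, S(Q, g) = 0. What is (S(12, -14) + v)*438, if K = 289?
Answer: 438/289 ≈ 1.5156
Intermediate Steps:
v = 1/289 ≈ 0.0034602
(S(12, -14) + v)*438 = (0 + 1/289)*438 = (1/289)*438 = 438/289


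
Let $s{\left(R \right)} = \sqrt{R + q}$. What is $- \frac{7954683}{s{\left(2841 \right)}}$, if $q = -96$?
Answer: $- \frac{2651561 \sqrt{305}}{305} \approx -1.5183 \cdot 10^{5}$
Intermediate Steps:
$s{\left(R \right)} = \sqrt{-96 + R}$ ($s{\left(R \right)} = \sqrt{R - 96} = \sqrt{-96 + R}$)
$- \frac{7954683}{s{\left(2841 \right)}} = - \frac{7954683}{\sqrt{-96 + 2841}} = - \frac{7954683}{\sqrt{2745}} = - \frac{7954683}{3 \sqrt{305}} = - 7954683 \frac{\sqrt{305}}{915} = - \frac{2651561 \sqrt{305}}{305}$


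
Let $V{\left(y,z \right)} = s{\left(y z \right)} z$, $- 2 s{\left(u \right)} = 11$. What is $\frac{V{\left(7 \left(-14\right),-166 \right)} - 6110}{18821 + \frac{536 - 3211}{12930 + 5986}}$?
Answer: $- \frac{98306452}{356015361} \approx -0.27613$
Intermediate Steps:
$s{\left(u \right)} = - \frac{11}{2}$ ($s{\left(u \right)} = \left(- \frac{1}{2}\right) 11 = - \frac{11}{2}$)
$V{\left(y,z \right)} = - \frac{11 z}{2}$
$\frac{V{\left(7 \left(-14\right),-166 \right)} - 6110}{18821 + \frac{536 - 3211}{12930 + 5986}} = \frac{\left(- \frac{11}{2}\right) \left(-166\right) - 6110}{18821 + \frac{536 - 3211}{12930 + 5986}} = \frac{913 - 6110}{18821 - \frac{2675}{18916}} = - \frac{5197}{18821 - \frac{2675}{18916}} = - \frac{5197}{\frac{356015361}{18916}} = \left(-5197\right) \frac{18916}{356015361} = - \frac{98306452}{356015361}$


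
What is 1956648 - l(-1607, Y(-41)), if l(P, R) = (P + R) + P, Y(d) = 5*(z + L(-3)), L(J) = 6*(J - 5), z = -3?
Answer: 1960117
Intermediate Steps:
L(J) = -30 + 6*J (L(J) = 6*(-5 + J) = -30 + 6*J)
Y(d) = -255 (Y(d) = 5*(-3 + (-30 + 6*(-3))) = 5*(-3 + (-30 - 18)) = 5*(-3 - 48) = 5*(-51) = -255)
l(P, R) = R + 2*P
1956648 - l(-1607, Y(-41)) = 1956648 - (-255 + 2*(-1607)) = 1956648 - (-255 - 3214) = 1956648 - 1*(-3469) = 1956648 + 3469 = 1960117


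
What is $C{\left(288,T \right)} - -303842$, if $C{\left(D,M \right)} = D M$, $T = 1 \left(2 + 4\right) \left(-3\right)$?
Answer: $298658$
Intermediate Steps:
$T = -18$ ($T = 1 \cdot 6 \left(-3\right) = 1 \left(-18\right) = -18$)
$C{\left(288,T \right)} - -303842 = 288 \left(-18\right) - -303842 = -5184 + 303842 = 298658$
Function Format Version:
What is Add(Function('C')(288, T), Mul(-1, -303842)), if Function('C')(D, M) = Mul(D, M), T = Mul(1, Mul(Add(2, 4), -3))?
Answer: 298658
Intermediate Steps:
T = -18 (T = Mul(1, Mul(6, -3)) = Mul(1, -18) = -18)
Add(Function('C')(288, T), Mul(-1, -303842)) = Add(Mul(288, -18), Mul(-1, -303842)) = Add(-5184, 303842) = 298658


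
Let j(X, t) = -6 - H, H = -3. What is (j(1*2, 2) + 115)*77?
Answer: 8624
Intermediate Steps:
j(X, t) = -3 (j(X, t) = -6 - 1*(-3) = -6 + 3 = -3)
(j(1*2, 2) + 115)*77 = (-3 + 115)*77 = 112*77 = 8624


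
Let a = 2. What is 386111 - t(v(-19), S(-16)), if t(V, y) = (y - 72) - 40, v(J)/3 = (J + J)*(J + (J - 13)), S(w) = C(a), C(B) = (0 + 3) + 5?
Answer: 386215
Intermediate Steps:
C(B) = 8 (C(B) = 3 + 5 = 8)
S(w) = 8
v(J) = 6*J*(-13 + 2*J) (v(J) = 3*((J + J)*(J + (J - 13))) = 3*((2*J)*(J + (-13 + J))) = 3*((2*J)*(-13 + 2*J)) = 3*(2*J*(-13 + 2*J)) = 6*J*(-13 + 2*J))
t(V, y) = -112 + y (t(V, y) = (-72 + y) - 40 = -112 + y)
386111 - t(v(-19), S(-16)) = 386111 - (-112 + 8) = 386111 - 1*(-104) = 386111 + 104 = 386215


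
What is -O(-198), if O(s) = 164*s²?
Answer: -6429456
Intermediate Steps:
-O(-198) = -164*(-198)² = -164*39204 = -1*6429456 = -6429456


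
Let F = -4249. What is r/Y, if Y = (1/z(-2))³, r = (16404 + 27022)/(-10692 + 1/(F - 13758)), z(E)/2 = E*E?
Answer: -400369654784/192530845 ≈ -2079.5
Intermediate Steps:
z(E) = 2*E² (z(E) = 2*(E*E) = 2*E²)
r = -781971982/192530845 (r = (16404 + 27022)/(-10692 + 1/(-4249 - 13758)) = 43426/(-10692 + 1/(-18007)) = 43426/(-10692 - 1/18007) = 43426/(-192530845/18007) = 43426*(-18007/192530845) = -781971982/192530845 ≈ -4.0615)
Y = 1/512 (Y = (1/(2*(-2)²))³ = (1/(2*4))³ = (1/8)³ = (⅛)³ = 1/512 ≈ 0.0019531)
r/Y = -781971982/(192530845*1/512) = -781971982/192530845*512 = -400369654784/192530845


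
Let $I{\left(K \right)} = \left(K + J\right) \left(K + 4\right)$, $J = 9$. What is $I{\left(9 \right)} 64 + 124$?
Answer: $15100$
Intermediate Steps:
$I{\left(K \right)} = \left(4 + K\right) \left(9 + K\right)$ ($I{\left(K \right)} = \left(K + 9\right) \left(K + 4\right) = \left(9 + K\right) \left(4 + K\right) = \left(4 + K\right) \left(9 + K\right)$)
$I{\left(9 \right)} 64 + 124 = \left(36 + 9^{2} + 13 \cdot 9\right) 64 + 124 = \left(36 + 81 + 117\right) 64 + 124 = 234 \cdot 64 + 124 = 14976 + 124 = 15100$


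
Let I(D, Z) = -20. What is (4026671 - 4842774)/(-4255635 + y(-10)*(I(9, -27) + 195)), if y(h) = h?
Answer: 816103/4257385 ≈ 0.19169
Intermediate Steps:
(4026671 - 4842774)/(-4255635 + y(-10)*(I(9, -27) + 195)) = (4026671 - 4842774)/(-4255635 - 10*(-20 + 195)) = -816103/(-4255635 - 10*175) = -816103/(-4255635 - 1750) = -816103/(-4257385) = -816103*(-1/4257385) = 816103/4257385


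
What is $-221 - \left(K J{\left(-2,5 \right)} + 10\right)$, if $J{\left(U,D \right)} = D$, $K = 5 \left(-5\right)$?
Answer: $-106$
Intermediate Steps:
$K = -25$
$-221 - \left(K J{\left(-2,5 \right)} + 10\right) = -221 - \left(\left(-25\right) 5 + 10\right) = -221 - \left(-125 + 10\right) = -221 - -115 = -221 + 115 = -106$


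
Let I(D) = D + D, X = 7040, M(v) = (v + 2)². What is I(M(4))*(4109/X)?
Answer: 36981/880 ≈ 42.024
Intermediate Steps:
M(v) = (2 + v)²
I(D) = 2*D
I(M(4))*(4109/X) = (2*(2 + 4)²)*(4109/7040) = (2*6²)*(4109*(1/7040)) = (2*36)*(4109/7040) = 72*(4109/7040) = 36981/880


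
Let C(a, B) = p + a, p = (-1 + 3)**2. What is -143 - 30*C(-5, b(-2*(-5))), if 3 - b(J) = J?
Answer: -113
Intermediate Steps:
b(J) = 3 - J
p = 4 (p = 2**2 = 4)
C(a, B) = 4 + a
-143 - 30*C(-5, b(-2*(-5))) = -143 - 30*(4 - 5) = -143 - 30*(-1) = -143 + 30 = -113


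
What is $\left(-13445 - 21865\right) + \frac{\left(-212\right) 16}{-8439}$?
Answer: $- \frac{297977698}{8439} \approx -35310.0$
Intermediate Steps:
$\left(-13445 - 21865\right) + \frac{\left(-212\right) 16}{-8439} = -35310 - - \frac{3392}{8439} = -35310 + \frac{3392}{8439} = - \frac{297977698}{8439}$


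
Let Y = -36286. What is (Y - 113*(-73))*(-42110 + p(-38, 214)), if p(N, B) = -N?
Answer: 1179572664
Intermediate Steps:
(Y - 113*(-73))*(-42110 + p(-38, 214)) = (-36286 - 113*(-73))*(-42110 - 1*(-38)) = (-36286 + 8249)*(-42110 + 38) = -28037*(-42072) = 1179572664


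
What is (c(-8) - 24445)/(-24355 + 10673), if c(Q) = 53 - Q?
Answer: 12192/6841 ≈ 1.7822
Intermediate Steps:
(c(-8) - 24445)/(-24355 + 10673) = ((53 - 1*(-8)) - 24445)/(-24355 + 10673) = ((53 + 8) - 24445)/(-13682) = (61 - 24445)*(-1/13682) = -24384*(-1/13682) = 12192/6841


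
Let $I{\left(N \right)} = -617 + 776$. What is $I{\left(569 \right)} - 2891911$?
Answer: $-2891752$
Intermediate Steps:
$I{\left(N \right)} = 159$
$I{\left(569 \right)} - 2891911 = 159 - 2891911 = -2891752$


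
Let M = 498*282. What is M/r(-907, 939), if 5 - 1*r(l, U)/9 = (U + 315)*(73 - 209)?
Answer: 15604/170549 ≈ 0.091493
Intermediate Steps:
M = 140436
r(l, U) = 385605 + 1224*U (r(l, U) = 45 - 9*(U + 315)*(73 - 209) = 45 - 9*(315 + U)*(-136) = 45 - 9*(-42840 - 136*U) = 45 + (385560 + 1224*U) = 385605 + 1224*U)
M/r(-907, 939) = 140436/(385605 + 1224*939) = 140436/(385605 + 1149336) = 140436/1534941 = 140436*(1/1534941) = 15604/170549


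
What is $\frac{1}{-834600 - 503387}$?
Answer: $- \frac{1}{1337987} \approx -7.4739 \cdot 10^{-7}$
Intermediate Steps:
$\frac{1}{-834600 - 503387} = \frac{1}{-1337987} = - \frac{1}{1337987}$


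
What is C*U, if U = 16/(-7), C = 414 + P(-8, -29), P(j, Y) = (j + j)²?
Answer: -10720/7 ≈ -1531.4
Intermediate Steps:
P(j, Y) = 4*j² (P(j, Y) = (2*j)² = 4*j²)
C = 670 (C = 414 + 4*(-8)² = 414 + 4*64 = 414 + 256 = 670)
U = -16/7 (U = 16*(-⅐) = -16/7 ≈ -2.2857)
C*U = 670*(-16/7) = -10720/7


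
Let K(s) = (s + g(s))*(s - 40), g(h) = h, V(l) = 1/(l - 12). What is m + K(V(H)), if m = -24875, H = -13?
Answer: -15544873/625 ≈ -24872.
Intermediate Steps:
V(l) = 1/(-12 + l)
K(s) = 2*s*(-40 + s) (K(s) = (s + s)*(s - 40) = (2*s)*(-40 + s) = 2*s*(-40 + s))
m + K(V(H)) = -24875 + 2*(-40 + 1/(-12 - 13))/(-12 - 13) = -24875 + 2*(-40 + 1/(-25))/(-25) = -24875 + 2*(-1/25)*(-40 - 1/25) = -24875 + 2*(-1/25)*(-1001/25) = -24875 + 2002/625 = -15544873/625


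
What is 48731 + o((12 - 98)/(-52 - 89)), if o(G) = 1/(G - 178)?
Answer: 1218859631/25012 ≈ 48731.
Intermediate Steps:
o(G) = 1/(-178 + G)
48731 + o((12 - 98)/(-52 - 89)) = 48731 + 1/(-178 + (12 - 98)/(-52 - 89)) = 48731 + 1/(-178 - 86/(-141)) = 48731 + 1/(-178 - 86*(-1/141)) = 48731 + 1/(-178 + 86/141) = 48731 + 1/(-25012/141) = 48731 - 141/25012 = 1218859631/25012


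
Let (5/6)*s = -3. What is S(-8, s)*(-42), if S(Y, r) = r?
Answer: 756/5 ≈ 151.20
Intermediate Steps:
s = -18/5 (s = (6/5)*(-3) = -18/5 ≈ -3.6000)
S(-8, s)*(-42) = -18/5*(-42) = 756/5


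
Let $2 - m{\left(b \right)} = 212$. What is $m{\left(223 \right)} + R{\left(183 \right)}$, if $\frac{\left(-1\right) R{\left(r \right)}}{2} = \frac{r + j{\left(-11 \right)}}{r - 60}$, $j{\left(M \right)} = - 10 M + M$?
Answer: $- \frac{8798}{41} \approx -214.59$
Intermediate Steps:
$j{\left(M \right)} = - 9 M$
$m{\left(b \right)} = -210$ ($m{\left(b \right)} = 2 - 212 = -210$)
$R{\left(r \right)} = - \frac{2 \left(99 + r\right)}{-60 + r}$ ($R{\left(r \right)} = - 2 \frac{r - -99}{r - 60} = - 2 \frac{r + 99}{-60 + r} = - 2 \frac{99 + r}{-60 + r} = - \frac{2 \left(99 + r\right)}{-60 + r}$)
$m{\left(223 \right)} + R{\left(183 \right)} = -210 + \frac{2 \left(-99 - 183\right)}{-60 + 183} = -210 + \frac{2 \left(-99 - 183\right)}{123} = -210 + 2 \cdot \frac{1}{123} \left(-282\right) = -210 - \frac{188}{41} = - \frac{8798}{41}$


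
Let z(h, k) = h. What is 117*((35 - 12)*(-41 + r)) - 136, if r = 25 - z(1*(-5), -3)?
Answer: -29737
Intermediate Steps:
r = 30 (r = 25 - (-5) = 25 - 1*(-5) = 25 + 5 = 30)
117*((35 - 12)*(-41 + r)) - 136 = 117*((35 - 12)*(-41 + 30)) - 136 = 117*(23*(-11)) - 136 = 117*(-253) - 136 = -29601 - 136 = -29737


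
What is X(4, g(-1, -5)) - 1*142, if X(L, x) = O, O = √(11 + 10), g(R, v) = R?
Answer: -142 + √21 ≈ -137.42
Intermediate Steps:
O = √21 ≈ 4.5826
X(L, x) = √21
X(4, g(-1, -5)) - 1*142 = √21 - 1*142 = √21 - 142 = -142 + √21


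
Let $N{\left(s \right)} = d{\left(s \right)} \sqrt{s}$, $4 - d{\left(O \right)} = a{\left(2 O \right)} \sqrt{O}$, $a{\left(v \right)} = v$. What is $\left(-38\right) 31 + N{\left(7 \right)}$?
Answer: $-1276 + 4 \sqrt{7} \approx -1265.4$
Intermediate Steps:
$d{\left(O \right)} = 4 - 2 O^{\frac{3}{2}}$ ($d{\left(O \right)} = 4 - 2 O \sqrt{O} = 4 - 2 O^{\frac{3}{2}}$)
$N{\left(s \right)} = \sqrt{s} \left(4 - 2 s^{\frac{3}{2}}\right)$ ($N{\left(s \right)} = \left(4 - 2 s^{\frac{3}{2}}\right) \sqrt{s} = \sqrt{s} \left(4 - 2 s^{\frac{3}{2}}\right)$)
$\left(-38\right) 31 + N{\left(7 \right)} = \left(-38\right) 31 + \left(- 2 \cdot 7^{2} + 4 \sqrt{7}\right) = -1178 + \left(\left(-2\right) 49 + 4 \sqrt{7}\right) = -1178 - \left(98 - 4 \sqrt{7}\right) = -1276 + 4 \sqrt{7}$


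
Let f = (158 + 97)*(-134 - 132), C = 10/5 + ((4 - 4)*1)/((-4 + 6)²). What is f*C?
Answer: -135660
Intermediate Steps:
C = 2 (C = 10*(⅕) + (0*1)/(2²) = 2 + 0/4 = 2 + 0*(¼) = 2 + 0 = 2)
f = -67830 (f = 255*(-266) = -67830)
f*C = -67830*2 = -135660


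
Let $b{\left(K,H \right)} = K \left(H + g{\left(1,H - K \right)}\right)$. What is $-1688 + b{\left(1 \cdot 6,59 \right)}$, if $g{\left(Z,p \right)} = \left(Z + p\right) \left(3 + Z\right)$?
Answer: $-38$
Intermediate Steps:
$g{\left(Z,p \right)} = \left(3 + Z\right) \left(Z + p\right)$
$b{\left(K,H \right)} = K \left(4 - 4 K + 5 H\right)$ ($b{\left(K,H \right)} = K \left(H + \left(1^{2} + 3 \cdot 1 + 3 \left(H - K\right) + 1 \left(H - K\right)\right)\right) = K \left(H + \left(1 + 3 + \left(- 3 K + 3 H\right) + \left(H - K\right)\right)\right) = K \left(H + \left(4 - 4 K + 4 H\right)\right) = K \left(4 - 4 K + 5 H\right)$)
$-1688 + b{\left(1 \cdot 6,59 \right)} = -1688 + 1 \cdot 6 \left(4 - 4 \cdot 1 \cdot 6 + 5 \cdot 59\right) = -1688 + 6 \left(4 - 24 + 295\right) = -1688 + 6 \cdot 275 = -1688 + 1650 = -38$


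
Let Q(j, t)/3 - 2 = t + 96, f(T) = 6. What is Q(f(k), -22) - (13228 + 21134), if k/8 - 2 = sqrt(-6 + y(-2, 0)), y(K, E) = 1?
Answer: -34134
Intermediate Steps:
k = 16 + 8*I*sqrt(5) (k = 16 + 8*sqrt(-6 + 1) = 16 + 8*sqrt(-5) = 16 + 8*(I*sqrt(5)) = 16 + 8*I*sqrt(5) ≈ 16.0 + 17.889*I)
Q(j, t) = 294 + 3*t (Q(j, t) = 6 + 3*(t + 96) = 6 + 3*(96 + t) = 6 + (288 + 3*t) = 294 + 3*t)
Q(f(k), -22) - (13228 + 21134) = (294 + 3*(-22)) - (13228 + 21134) = (294 - 66) - 1*34362 = 228 - 34362 = -34134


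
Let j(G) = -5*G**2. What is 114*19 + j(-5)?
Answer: 2041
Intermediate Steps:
114*19 + j(-5) = 114*19 - 5*(-5)**2 = 2166 - 5*25 = 2166 - 125 = 2041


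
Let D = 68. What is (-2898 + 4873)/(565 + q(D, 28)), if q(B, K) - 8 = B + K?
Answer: 1975/669 ≈ 2.9522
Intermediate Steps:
q(B, K) = 8 + B + K (q(B, K) = 8 + (B + K) = 8 + B + K)
(-2898 + 4873)/(565 + q(D, 28)) = (-2898 + 4873)/(565 + (8 + 68 + 28)) = 1975/(565 + 104) = 1975/669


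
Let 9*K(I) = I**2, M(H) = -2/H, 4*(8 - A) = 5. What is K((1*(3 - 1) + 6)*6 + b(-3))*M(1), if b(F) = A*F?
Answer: -1369/8 ≈ -171.13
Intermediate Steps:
A = 27/4 (A = 8 - 1/4*5 = 8 - 5/4 = 27/4 ≈ 6.7500)
b(F) = 27*F/4
K(I) = I**2/9
K((1*(3 - 1) + 6)*6 + b(-3))*M(1) = (((1*(3 - 1) + 6)*6 + (27/4)*(-3))**2/9)*(-2/1) = (((1*2 + 6)*6 - 81/4)**2/9)*(-2*1) = (((2 + 6)*6 - 81/4)**2/9)*(-2) = ((8*6 - 81/4)**2/9)*(-2) = ((48 - 81/4)**2/9)*(-2) = ((111/4)**2/9)*(-2) = ((1/9)*(12321/16))*(-2) = (1369/16)*(-2) = -1369/8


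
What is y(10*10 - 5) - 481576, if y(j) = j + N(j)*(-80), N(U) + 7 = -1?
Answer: -480841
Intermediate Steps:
N(U) = -8 (N(U) = -7 - 1 = -8)
y(j) = 640 + j (y(j) = j - 8*(-80) = j + 640 = 640 + j)
y(10*10 - 5) - 481576 = (640 + (10*10 - 5)) - 481576 = (640 + (100 - 5)) - 481576 = (640 + 95) - 481576 = 735 - 481576 = -480841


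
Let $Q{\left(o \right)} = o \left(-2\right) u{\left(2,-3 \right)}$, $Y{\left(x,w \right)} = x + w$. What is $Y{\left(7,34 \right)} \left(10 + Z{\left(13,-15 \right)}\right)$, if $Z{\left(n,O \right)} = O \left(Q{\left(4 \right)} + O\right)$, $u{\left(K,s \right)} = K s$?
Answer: $-19885$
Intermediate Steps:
$Y{\left(x,w \right)} = w + x$
$Q{\left(o \right)} = 12 o$ ($Q{\left(o \right)} = o \left(-2\right) 2 \left(-3\right) = - 2 o \left(-6\right) = 12 o$)
$Z{\left(n,O \right)} = O \left(48 + O\right)$ ($Z{\left(n,O \right)} = O \left(12 \cdot 4 + O\right) = O \left(48 + O\right)$)
$Y{\left(7,34 \right)} \left(10 + Z{\left(13,-15 \right)}\right) = \left(34 + 7\right) \left(10 - 15 \left(48 - 15\right)\right) = 41 \left(10 - 495\right) = 41 \left(-485\right) = -19885$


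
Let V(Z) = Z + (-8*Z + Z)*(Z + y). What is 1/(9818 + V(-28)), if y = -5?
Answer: 1/3322 ≈ 0.00030102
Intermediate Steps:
V(Z) = Z - 7*Z*(-5 + Z) (V(Z) = Z + (-8*Z + Z)*(Z - 5) = Z + (-7*Z)*(-5 + Z) = Z - 7*Z*(-5 + Z))
1/(9818 + V(-28)) = 1/(9818 - 28*(36 - 7*(-28))) = 1/(9818 - 28*(36 + 196)) = 1/(9818 - 28*232) = 1/(9818 - 6496) = 1/3322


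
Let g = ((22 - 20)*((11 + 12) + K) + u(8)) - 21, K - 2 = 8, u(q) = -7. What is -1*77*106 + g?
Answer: -8124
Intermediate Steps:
K = 10 (K = 2 + 8 = 10)
g = 38 (g = ((22 - 20)*((11 + 12) + 10) - 7) - 21 = (2*(23 + 10) - 7) - 21 = (2*33 - 7) - 21 = (66 - 7) - 21 = 59 - 21 = 38)
-1*77*106 + g = -1*77*106 + 38 = -77*106 + 38 = -8162 + 38 = -8124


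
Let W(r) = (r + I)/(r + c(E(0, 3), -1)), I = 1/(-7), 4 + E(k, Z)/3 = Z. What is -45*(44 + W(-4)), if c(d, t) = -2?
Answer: -28155/14 ≈ -2011.1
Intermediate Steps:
E(k, Z) = -12 + 3*Z
I = -⅐ ≈ -0.14286
W(r) = (-⅐ + r)/(-2 + r) (W(r) = (r - ⅐)/(r - 2) = (-⅐ + r)/(-2 + r))
-45*(44 + W(-4)) = -45*(44 + (-⅐ - 4)/(-2 - 4)) = -45*(44 - 29/7/(-6)) = -45*(44 - ⅙*(-29/7)) = -45*(44 + 29/42) = -45*1877/42 = -28155/14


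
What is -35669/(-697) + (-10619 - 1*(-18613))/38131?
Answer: 80333321/1563371 ≈ 51.385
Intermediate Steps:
-35669/(-697) + (-10619 - 1*(-18613))/38131 = -35669*(-1/697) + (-10619 + 18613)*(1/38131) = 35669/697 + 7994*(1/38131) = 35669/697 + 7994/38131 = 80333321/1563371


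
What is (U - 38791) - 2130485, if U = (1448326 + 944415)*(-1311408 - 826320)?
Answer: -5115031601724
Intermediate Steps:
U = -5115029432448 (U = 2392741*(-2137728) = -5115029432448)
(U - 38791) - 2130485 = (-5115029432448 - 38791) - 2130485 = -5115029471239 - 2130485 = -5115031601724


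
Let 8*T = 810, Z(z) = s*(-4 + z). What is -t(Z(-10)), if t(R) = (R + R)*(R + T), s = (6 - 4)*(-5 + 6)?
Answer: 4102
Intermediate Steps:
s = 2 (s = 2*1 = 2)
Z(z) = -8 + 2*z (Z(z) = 2*(-4 + z) = -8 + 2*z)
T = 405/4 (T = (1/8)*810 = 405/4 ≈ 101.25)
t(R) = 2*R*(405/4 + R) (t(R) = (R + R)*(R + 405/4) = (2*R)*(405/4 + R) = 2*R*(405/4 + R))
-t(Z(-10)) = -(-8 + 2*(-10))*(405 + 4*(-8 + 2*(-10)))/2 = -(-8 - 20)*(405 + 4*(-8 - 20))/2 = -(-28)*(405 + 4*(-28))/2 = -(-28)*(405 - 112)/2 = -(-28)*293/2 = -1*(-4102) = 4102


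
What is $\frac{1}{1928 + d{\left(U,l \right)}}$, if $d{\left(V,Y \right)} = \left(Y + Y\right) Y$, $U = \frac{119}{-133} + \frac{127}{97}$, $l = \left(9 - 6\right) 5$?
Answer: $\frac{1}{2378} \approx 0.00042052$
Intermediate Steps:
$l = 15$ ($l = 3 \cdot 5 = 15$)
$U = \frac{764}{1843}$ ($U = 119 \left(- \frac{1}{133}\right) + 127 \cdot \frac{1}{97} = - \frac{17}{19} + \frac{127}{97} = \frac{764}{1843} \approx 0.41454$)
$d{\left(V,Y \right)} = 2 Y^{2}$ ($d{\left(V,Y \right)} = 2 Y Y = 2 Y^{2}$)
$\frac{1}{1928 + d{\left(U,l \right)}} = \frac{1}{1928 + 2 \cdot 15^{2}} = \frac{1}{1928 + 2 \cdot 225} = \frac{1}{1928 + 450} = \frac{1}{2378}$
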